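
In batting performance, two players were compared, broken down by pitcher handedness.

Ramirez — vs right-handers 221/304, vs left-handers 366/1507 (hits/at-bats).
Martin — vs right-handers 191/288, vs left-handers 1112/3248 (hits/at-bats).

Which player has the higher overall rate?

Martin

Vs right-handers: Ramirez 221/304 = 72.7%, Martin 191/288 = 66.3% → Ramirez
Vs left-handers: Ramirez 366/1507 = 24.3%, Martin 1112/3248 = 34.2% → Martin
Overall: Ramirez 587/1811 = 32.4%, Martin 1303/3536 = 36.8% → Martin
(Neither sweeps every pitcher group, but Martin has the higher pooled rate.)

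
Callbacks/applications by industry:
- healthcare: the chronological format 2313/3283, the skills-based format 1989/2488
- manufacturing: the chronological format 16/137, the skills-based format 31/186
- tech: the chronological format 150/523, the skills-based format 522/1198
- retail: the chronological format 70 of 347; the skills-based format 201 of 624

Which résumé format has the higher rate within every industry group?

Healthcare: the chronological format 2313/3283 = 70.5%, the skills-based format 1989/2488 = 79.9% → the skills-based format
Manufacturing: the chronological format 16/137 = 11.7%, the skills-based format 31/186 = 16.7% → the skills-based format
Tech: the chronological format 150/523 = 28.7%, the skills-based format 522/1198 = 43.6% → the skills-based format
Retail: the chronological format 70/347 = 20.2%, the skills-based format 201/624 = 32.2% → the skills-based format
The skills-based format has the higher rate in all 4 groups.

the skills-based format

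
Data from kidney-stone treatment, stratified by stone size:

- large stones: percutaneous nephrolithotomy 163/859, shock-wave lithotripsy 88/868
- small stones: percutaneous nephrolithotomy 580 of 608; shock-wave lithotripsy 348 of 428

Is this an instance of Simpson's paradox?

No

Large stones: percutaneous nephrolithotomy 163/859 = 19.0%, shock-wave lithotripsy 88/868 = 10.1% → percutaneous nephrolithotomy
Small stones: percutaneous nephrolithotomy 580/608 = 95.4%, shock-wave lithotripsy 348/428 = 81.3% → percutaneous nephrolithotomy
Overall: percutaneous nephrolithotomy 743/1467 = 50.6%, shock-wave lithotripsy 436/1296 = 33.6% → percutaneous nephrolithotomy
Percutaneous nephrolithotomy wins overall and in every stone group — no reversal.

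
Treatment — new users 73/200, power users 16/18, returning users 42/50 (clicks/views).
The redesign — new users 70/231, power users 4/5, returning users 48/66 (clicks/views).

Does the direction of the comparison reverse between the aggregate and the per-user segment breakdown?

No

New users: Treatment 73/200 = 36.5%, the redesign 70/231 = 30.3% → Treatment
Power users: Treatment 16/18 = 88.9%, the redesign 4/5 = 80.0% → Treatment
Returning users: Treatment 42/50 = 84.0%, the redesign 48/66 = 72.7% → Treatment
Overall: Treatment 131/268 = 48.9%, the redesign 122/302 = 40.4% → Treatment
Treatment wins overall and in every user group — no reversal.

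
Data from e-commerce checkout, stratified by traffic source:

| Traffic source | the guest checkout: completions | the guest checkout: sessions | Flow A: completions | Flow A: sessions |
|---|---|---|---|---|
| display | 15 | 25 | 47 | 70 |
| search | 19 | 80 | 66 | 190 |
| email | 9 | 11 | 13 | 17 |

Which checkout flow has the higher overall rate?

Display: the guest checkout 15/25 = 60.0%, Flow A 47/70 = 67.1% → Flow A
Search: the guest checkout 19/80 = 23.8%, Flow A 66/190 = 34.7% → Flow A
Email: the guest checkout 9/11 = 81.8%, Flow A 13/17 = 76.5% → the guest checkout
Overall: the guest checkout 43/116 = 37.1%, Flow A 126/277 = 45.5% → Flow A
(Neither sweeps every traffic group, but Flow A has the higher pooled rate.)

Flow A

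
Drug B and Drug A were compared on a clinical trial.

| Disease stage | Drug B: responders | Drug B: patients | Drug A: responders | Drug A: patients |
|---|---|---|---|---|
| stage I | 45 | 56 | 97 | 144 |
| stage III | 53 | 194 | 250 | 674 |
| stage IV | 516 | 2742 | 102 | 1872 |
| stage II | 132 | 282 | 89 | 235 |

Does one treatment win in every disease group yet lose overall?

Stage I: Drug B 45/56 = 80.4%, Drug A 97/144 = 67.4% → Drug B
Stage III: Drug B 53/194 = 27.3%, Drug A 250/674 = 37.1% → Drug A
Stage IV: Drug B 516/2742 = 18.8%, Drug A 102/1872 = 5.4% → Drug B
Stage II: Drug B 132/282 = 46.8%, Drug A 89/235 = 37.9% → Drug B
Overall: Drug B 746/3274 = 22.8%, Drug A 538/2925 = 18.4% → Drug B
Neither sweeps: Drug B wins 3 of 4 groups, Drug A wins 1. Drug B wins overall but not every group — no Simpson reversal.

No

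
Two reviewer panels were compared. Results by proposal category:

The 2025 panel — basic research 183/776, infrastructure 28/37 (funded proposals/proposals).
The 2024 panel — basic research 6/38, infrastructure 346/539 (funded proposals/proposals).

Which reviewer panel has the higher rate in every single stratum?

Basic research: the 2025 panel 183/776 = 23.6%, the 2024 panel 6/38 = 15.8% → the 2025 panel
Infrastructure: the 2025 panel 28/37 = 75.7%, the 2024 panel 346/539 = 64.2% → the 2025 panel
The 2025 panel has the higher rate in both groups.

the 2025 panel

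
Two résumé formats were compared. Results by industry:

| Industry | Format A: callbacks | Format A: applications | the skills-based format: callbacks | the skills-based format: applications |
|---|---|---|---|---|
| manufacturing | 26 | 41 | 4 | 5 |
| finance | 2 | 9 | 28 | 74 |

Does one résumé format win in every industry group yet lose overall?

Yes

Manufacturing: Format A 26/41 = 63.4%, the skills-based format 4/5 = 80.0% → the skills-based format
Finance: Format A 2/9 = 22.2%, the skills-based format 28/74 = 37.8% → the skills-based format
Overall: Format A 28/50 = 56.0%, the skills-based format 32/79 = 40.5% → Format A
The skills-based format wins each industry group but Format A wins overall — the comparison reverses. The skills-based format's applications skew toward finance, which has a lower base rate.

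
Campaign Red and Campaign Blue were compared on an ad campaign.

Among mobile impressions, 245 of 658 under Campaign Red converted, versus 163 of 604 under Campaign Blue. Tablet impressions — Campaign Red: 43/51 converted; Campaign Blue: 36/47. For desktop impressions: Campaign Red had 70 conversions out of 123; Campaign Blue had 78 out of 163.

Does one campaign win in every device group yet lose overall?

No

Mobile: Campaign Red 245/658 = 37.2%, Campaign Blue 163/604 = 27.0% → Campaign Red
Tablet: Campaign Red 43/51 = 84.3%, Campaign Blue 36/47 = 76.6% → Campaign Red
Desktop: Campaign Red 70/123 = 56.9%, Campaign Blue 78/163 = 47.9% → Campaign Red
Overall: Campaign Red 358/832 = 43.0%, Campaign Blue 277/814 = 34.0% → Campaign Red
Campaign Red wins overall and in every device group — no reversal.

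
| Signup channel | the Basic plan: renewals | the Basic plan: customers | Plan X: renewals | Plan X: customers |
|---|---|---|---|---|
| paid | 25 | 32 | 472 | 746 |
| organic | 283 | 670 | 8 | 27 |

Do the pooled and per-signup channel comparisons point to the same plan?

Paid: the Basic plan 25/32 = 78.1%, Plan X 472/746 = 63.3% → the Basic plan
Organic: the Basic plan 283/670 = 42.2%, Plan X 8/27 = 29.6% → the Basic plan
Overall: the Basic plan 308/702 = 43.9%, Plan X 480/773 = 62.1% → Plan X
The Basic plan wins each signup group but Plan X wins overall — the comparison reverses. The Basic plan's customers skew toward organic, which has a lower base rate.

No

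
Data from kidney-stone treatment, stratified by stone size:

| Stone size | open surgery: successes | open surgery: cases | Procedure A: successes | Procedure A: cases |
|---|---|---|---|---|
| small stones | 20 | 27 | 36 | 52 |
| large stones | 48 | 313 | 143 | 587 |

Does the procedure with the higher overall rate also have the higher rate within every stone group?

No

Small stones: open surgery 20/27 = 74.1%, Procedure A 36/52 = 69.2% → open surgery
Large stones: open surgery 48/313 = 15.3%, Procedure A 143/587 = 24.4% → Procedure A
Overall: open surgery 68/340 = 20.0%, Procedure A 179/639 = 28.0% → Procedure A
Neither sweeps: open surgery wins 1 of 2 groups, Procedure A wins 1. Procedure A wins overall but not every group — no Simpson reversal.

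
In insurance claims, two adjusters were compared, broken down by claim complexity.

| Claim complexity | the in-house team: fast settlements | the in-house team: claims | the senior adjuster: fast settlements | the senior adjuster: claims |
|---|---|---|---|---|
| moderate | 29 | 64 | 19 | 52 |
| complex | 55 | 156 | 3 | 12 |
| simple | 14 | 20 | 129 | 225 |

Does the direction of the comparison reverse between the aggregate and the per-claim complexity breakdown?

Moderate: the in-house team 29/64 = 45.3%, the senior adjuster 19/52 = 36.5% → the in-house team
Complex: the in-house team 55/156 = 35.3%, the senior adjuster 3/12 = 25.0% → the in-house team
Simple: the in-house team 14/20 = 70.0%, the senior adjuster 129/225 = 57.3% → the in-house team
Overall: the in-house team 98/240 = 40.8%, the senior adjuster 151/289 = 52.2% → the senior adjuster
The in-house team wins each claim group but the senior adjuster wins overall — the comparison reverses. The in-house team's claims skew toward complex, which has a lower base rate.

Yes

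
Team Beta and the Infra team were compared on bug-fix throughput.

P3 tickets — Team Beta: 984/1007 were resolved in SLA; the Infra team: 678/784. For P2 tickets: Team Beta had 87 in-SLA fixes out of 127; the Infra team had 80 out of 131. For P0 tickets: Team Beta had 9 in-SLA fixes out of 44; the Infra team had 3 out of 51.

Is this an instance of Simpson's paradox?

P3: Team Beta 984/1007 = 97.7%, the Infra team 678/784 = 86.5% → Team Beta
P2: Team Beta 87/127 = 68.5%, the Infra team 80/131 = 61.1% → Team Beta
P0: Team Beta 9/44 = 20.5%, the Infra team 3/51 = 5.9% → Team Beta
Overall: Team Beta 1080/1178 = 91.7%, the Infra team 761/966 = 78.8% → Team Beta
Team Beta wins overall and in every ticket group — no reversal.

No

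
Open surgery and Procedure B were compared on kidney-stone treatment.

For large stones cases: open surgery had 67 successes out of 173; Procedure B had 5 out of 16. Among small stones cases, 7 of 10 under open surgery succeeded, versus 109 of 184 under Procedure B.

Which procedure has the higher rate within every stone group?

open surgery

Large stones: open surgery 67/173 = 38.7%, Procedure B 5/16 = 31.2% → open surgery
Small stones: open surgery 7/10 = 70.0%, Procedure B 109/184 = 59.2% → open surgery
Open surgery has the higher rate in both groups.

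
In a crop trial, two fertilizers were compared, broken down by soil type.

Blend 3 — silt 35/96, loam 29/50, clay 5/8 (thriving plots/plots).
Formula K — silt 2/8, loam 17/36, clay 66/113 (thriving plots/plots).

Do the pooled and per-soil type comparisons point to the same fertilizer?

Silt: Blend 3 35/96 = 36.5%, Formula K 2/8 = 25.0% → Blend 3
Loam: Blend 3 29/50 = 58.0%, Formula K 17/36 = 47.2% → Blend 3
Clay: Blend 3 5/8 = 62.5%, Formula K 66/113 = 58.4% → Blend 3
Overall: Blend 3 69/154 = 44.8%, Formula K 85/157 = 54.1% → Formula K
Blend 3 wins each soil group but Formula K wins overall — the comparison reverses. Blend 3's plots skew toward silt, which has a lower base rate.

No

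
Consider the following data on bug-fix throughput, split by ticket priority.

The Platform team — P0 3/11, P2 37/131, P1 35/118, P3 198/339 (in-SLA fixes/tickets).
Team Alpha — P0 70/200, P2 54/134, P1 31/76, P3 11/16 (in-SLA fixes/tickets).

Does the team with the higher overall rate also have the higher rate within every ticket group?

P0: the Platform team 3/11 = 27.3%, Team Alpha 70/200 = 35.0% → Team Alpha
P2: the Platform team 37/131 = 28.2%, Team Alpha 54/134 = 40.3% → Team Alpha
P1: the Platform team 35/118 = 29.7%, Team Alpha 31/76 = 40.8% → Team Alpha
P3: the Platform team 198/339 = 58.4%, Team Alpha 11/16 = 68.8% → Team Alpha
Overall: the Platform team 273/599 = 45.6%, Team Alpha 166/426 = 39.0% → the Platform team
Team Alpha wins each ticket group but the Platform team wins overall — the comparison reverses. Team Alpha's tickets skew toward P0, which has a lower base rate.

No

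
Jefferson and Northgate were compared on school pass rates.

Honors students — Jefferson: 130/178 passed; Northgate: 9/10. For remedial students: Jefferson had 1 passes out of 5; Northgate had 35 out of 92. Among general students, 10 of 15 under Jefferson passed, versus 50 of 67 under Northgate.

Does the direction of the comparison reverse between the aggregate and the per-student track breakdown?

Yes

Honors: Jefferson 130/178 = 73.0%, Northgate 9/10 = 90.0% → Northgate
Remedial: Jefferson 1/5 = 20.0%, Northgate 35/92 = 38.0% → Northgate
General: Jefferson 10/15 = 66.7%, Northgate 50/67 = 74.6% → Northgate
Overall: Jefferson 141/198 = 71.2%, Northgate 94/169 = 55.6% → Jefferson
Northgate wins each student group but Jefferson wins overall — the comparison reverses. Northgate's students skew toward remedial, which has a lower base rate.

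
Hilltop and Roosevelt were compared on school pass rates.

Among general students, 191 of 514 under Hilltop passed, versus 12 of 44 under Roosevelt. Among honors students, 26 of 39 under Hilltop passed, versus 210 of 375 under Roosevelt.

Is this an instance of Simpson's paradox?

Yes

General: Hilltop 191/514 = 37.2%, Roosevelt 12/44 = 27.3% → Hilltop
Honors: Hilltop 26/39 = 66.7%, Roosevelt 210/375 = 56.0% → Hilltop
Overall: Hilltop 217/553 = 39.2%, Roosevelt 222/419 = 53.0% → Roosevelt
Hilltop wins each student group but Roosevelt wins overall — the comparison reverses. Hilltop's students skew toward general, which has a lower base rate.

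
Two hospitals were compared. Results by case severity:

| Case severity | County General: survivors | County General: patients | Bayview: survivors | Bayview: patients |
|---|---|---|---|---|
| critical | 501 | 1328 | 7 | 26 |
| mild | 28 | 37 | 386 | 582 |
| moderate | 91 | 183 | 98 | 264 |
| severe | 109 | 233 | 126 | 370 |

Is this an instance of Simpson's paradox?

Yes

Critical: County General 501/1328 = 37.7%, Bayview 7/26 = 26.9% → County General
Mild: County General 28/37 = 75.7%, Bayview 386/582 = 66.3% → County General
Moderate: County General 91/183 = 49.7%, Bayview 98/264 = 37.1% → County General
Severe: County General 109/233 = 46.8%, Bayview 126/370 = 34.1% → County General
Overall: County General 729/1781 = 40.9%, Bayview 617/1242 = 49.7% → Bayview
County General wins each case group but Bayview wins overall — the comparison reverses. County General's patients skew toward critical, which has a lower base rate.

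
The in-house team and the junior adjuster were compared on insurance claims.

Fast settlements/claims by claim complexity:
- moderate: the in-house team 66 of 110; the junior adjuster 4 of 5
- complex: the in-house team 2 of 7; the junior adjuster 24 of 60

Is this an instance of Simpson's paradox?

Moderate: the in-house team 66/110 = 60.0%, the junior adjuster 4/5 = 80.0% → the junior adjuster
Complex: the in-house team 2/7 = 28.6%, the junior adjuster 24/60 = 40.0% → the junior adjuster
Overall: the in-house team 68/117 = 58.1%, the junior adjuster 28/65 = 43.1% → the in-house team
The junior adjuster wins each claim group but the in-house team wins overall — the comparison reverses. The junior adjuster's claims skew toward complex, which has a lower base rate.

Yes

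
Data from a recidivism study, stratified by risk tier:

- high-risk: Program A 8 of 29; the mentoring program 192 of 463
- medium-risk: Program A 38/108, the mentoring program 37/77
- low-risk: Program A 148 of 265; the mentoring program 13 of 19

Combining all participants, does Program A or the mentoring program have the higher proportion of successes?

Program A

High-risk: Program A 8/29 = 27.6%, the mentoring program 192/463 = 41.5% → the mentoring program
Medium-risk: Program A 38/108 = 35.2%, the mentoring program 37/77 = 48.1% → the mentoring program
Low-risk: Program A 148/265 = 55.8%, the mentoring program 13/19 = 68.4% → the mentoring program
Overall: Program A 194/402 = 48.3%, the mentoring program 242/559 = 43.3% → Program A
(The mentoring program wins every risk group but Program A wins overall — the mentoring program's participants skew toward the low-rate high-risk group.)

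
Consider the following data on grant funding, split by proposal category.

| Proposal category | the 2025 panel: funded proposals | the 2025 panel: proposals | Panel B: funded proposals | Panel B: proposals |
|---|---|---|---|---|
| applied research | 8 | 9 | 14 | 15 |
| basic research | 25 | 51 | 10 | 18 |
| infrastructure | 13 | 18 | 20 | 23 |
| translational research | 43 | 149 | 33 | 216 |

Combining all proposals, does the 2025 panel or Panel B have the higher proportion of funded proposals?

Applied research: the 2025 panel 8/9 = 88.9%, Panel B 14/15 = 93.3% → Panel B
Basic research: the 2025 panel 25/51 = 49.0%, Panel B 10/18 = 55.6% → Panel B
Infrastructure: the 2025 panel 13/18 = 72.2%, Panel B 20/23 = 87.0% → Panel B
Translational research: the 2025 panel 43/149 = 28.9%, Panel B 33/216 = 15.3% → the 2025 panel
Overall: the 2025 panel 89/227 = 39.2%, Panel B 77/272 = 28.3% → the 2025 panel
(Neither sweeps every proposal group, but the 2025 panel has the higher pooled rate.)

the 2025 panel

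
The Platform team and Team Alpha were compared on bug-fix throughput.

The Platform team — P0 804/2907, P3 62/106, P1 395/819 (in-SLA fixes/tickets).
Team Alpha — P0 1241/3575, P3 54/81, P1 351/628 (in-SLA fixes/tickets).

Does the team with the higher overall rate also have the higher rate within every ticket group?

Yes

P0: the Platform team 804/2907 = 27.7%, Team Alpha 1241/3575 = 34.7% → Team Alpha
P3: the Platform team 62/106 = 58.5%, Team Alpha 54/81 = 66.7% → Team Alpha
P1: the Platform team 395/819 = 48.2%, Team Alpha 351/628 = 55.9% → Team Alpha
Overall: the Platform team 1261/3832 = 32.9%, Team Alpha 1646/4284 = 38.4% → Team Alpha
Team Alpha wins overall and in every ticket group — no reversal.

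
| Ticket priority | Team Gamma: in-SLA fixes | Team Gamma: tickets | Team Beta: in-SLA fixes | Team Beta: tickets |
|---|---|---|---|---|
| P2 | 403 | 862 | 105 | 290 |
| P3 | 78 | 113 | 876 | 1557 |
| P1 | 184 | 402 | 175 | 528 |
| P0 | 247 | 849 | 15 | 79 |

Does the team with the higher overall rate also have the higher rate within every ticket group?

P2: Team Gamma 403/862 = 46.8%, Team Beta 105/290 = 36.2% → Team Gamma
P3: Team Gamma 78/113 = 69.0%, Team Beta 876/1557 = 56.3% → Team Gamma
P1: Team Gamma 184/402 = 45.8%, Team Beta 175/528 = 33.1% → Team Gamma
P0: Team Gamma 247/849 = 29.1%, Team Beta 15/79 = 19.0% → Team Gamma
Overall: Team Gamma 912/2226 = 41.0%, Team Beta 1171/2454 = 47.7% → Team Beta
Team Gamma wins each ticket group but Team Beta wins overall — the comparison reverses. Team Gamma's tickets skew toward P0, which has a lower base rate.

No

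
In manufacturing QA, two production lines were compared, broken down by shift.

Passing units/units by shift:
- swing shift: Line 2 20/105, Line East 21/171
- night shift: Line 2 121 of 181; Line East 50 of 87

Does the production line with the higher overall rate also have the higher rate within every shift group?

Swing shift: Line 2 20/105 = 19.0%, Line East 21/171 = 12.3% → Line 2
Night shift: Line 2 121/181 = 66.9%, Line East 50/87 = 57.5% → Line 2
Overall: Line 2 141/286 = 49.3%, Line East 71/258 = 27.5% → Line 2
Line 2 wins overall and in every shift group — no reversal.

Yes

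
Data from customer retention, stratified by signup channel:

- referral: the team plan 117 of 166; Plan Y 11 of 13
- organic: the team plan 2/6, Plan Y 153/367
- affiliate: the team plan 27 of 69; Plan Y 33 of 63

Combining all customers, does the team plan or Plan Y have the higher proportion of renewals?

Referral: the team plan 117/166 = 70.5%, Plan Y 11/13 = 84.6% → Plan Y
Organic: the team plan 2/6 = 33.3%, Plan Y 153/367 = 41.7% → Plan Y
Affiliate: the team plan 27/69 = 39.1%, Plan Y 33/63 = 52.4% → Plan Y
Overall: the team plan 146/241 = 60.6%, Plan Y 197/443 = 44.5% → the team plan
(Plan Y wins every signup group but the team plan wins overall — Plan Y's customers skew toward the low-rate organic group.)

the team plan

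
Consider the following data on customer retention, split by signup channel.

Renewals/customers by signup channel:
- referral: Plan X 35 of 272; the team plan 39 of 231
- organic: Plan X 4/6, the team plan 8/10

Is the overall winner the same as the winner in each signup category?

Referral: Plan X 35/272 = 12.9%, the team plan 39/231 = 16.9% → the team plan
Organic: Plan X 4/6 = 66.7%, the team plan 8/10 = 80.0% → the team plan
Overall: Plan X 39/278 = 14.0%, the team plan 47/241 = 19.5% → the team plan
The team plan wins overall and in every signup group — no reversal.

Yes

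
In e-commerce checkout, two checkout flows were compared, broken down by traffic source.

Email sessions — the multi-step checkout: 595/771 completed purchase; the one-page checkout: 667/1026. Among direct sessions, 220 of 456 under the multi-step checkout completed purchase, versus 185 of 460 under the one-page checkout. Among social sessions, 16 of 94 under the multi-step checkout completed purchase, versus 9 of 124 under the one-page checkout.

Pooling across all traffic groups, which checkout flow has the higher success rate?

the multi-step checkout

Email: the multi-step checkout 595/771 = 77.2%, the one-page checkout 667/1026 = 65.0% → the multi-step checkout
Direct: the multi-step checkout 220/456 = 48.2%, the one-page checkout 185/460 = 40.2% → the multi-step checkout
Social: the multi-step checkout 16/94 = 17.0%, the one-page checkout 9/124 = 7.3% → the multi-step checkout
Overall: the multi-step checkout 831/1321 = 62.9%, the one-page checkout 861/1610 = 53.5% → the multi-step checkout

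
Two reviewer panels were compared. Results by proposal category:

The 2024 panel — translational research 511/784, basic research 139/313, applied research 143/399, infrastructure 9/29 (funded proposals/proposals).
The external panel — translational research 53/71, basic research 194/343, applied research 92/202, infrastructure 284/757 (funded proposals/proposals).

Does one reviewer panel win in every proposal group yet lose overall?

Translational research: the 2024 panel 511/784 = 65.2%, the external panel 53/71 = 74.6% → the external panel
Basic research: the 2024 panel 139/313 = 44.4%, the external panel 194/343 = 56.6% → the external panel
Applied research: the 2024 panel 143/399 = 35.8%, the external panel 92/202 = 45.5% → the external panel
Infrastructure: the 2024 panel 9/29 = 31.0%, the external panel 284/757 = 37.5% → the external panel
Overall: the 2024 panel 802/1525 = 52.6%, the external panel 623/1373 = 45.4% → the 2024 panel
The external panel wins each proposal group but the 2024 panel wins overall — the comparison reverses. The external panel's proposals skew toward infrastructure, which has a lower base rate.

Yes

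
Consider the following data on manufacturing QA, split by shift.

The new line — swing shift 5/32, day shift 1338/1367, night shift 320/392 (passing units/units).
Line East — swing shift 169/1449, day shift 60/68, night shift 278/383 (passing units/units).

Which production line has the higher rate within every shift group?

Swing shift: the new line 5/32 = 15.6%, Line East 169/1449 = 11.7% → the new line
Day shift: the new line 1338/1367 = 97.9%, Line East 60/68 = 88.2% → the new line
Night shift: the new line 320/392 = 81.6%, Line East 278/383 = 72.6% → the new line
The new line has the higher rate in all 3 groups.

the new line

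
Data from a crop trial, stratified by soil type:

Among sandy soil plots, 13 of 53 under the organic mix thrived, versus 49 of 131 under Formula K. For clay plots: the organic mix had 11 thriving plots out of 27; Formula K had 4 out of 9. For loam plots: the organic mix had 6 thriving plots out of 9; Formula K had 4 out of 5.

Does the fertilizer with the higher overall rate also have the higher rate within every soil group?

Yes

Sandy soil: the organic mix 13/53 = 24.5%, Formula K 49/131 = 37.4% → Formula K
Clay: the organic mix 11/27 = 40.7%, Formula K 4/9 = 44.4% → Formula K
Loam: the organic mix 6/9 = 66.7%, Formula K 4/5 = 80.0% → Formula K
Overall: the organic mix 30/89 = 33.7%, Formula K 57/145 = 39.3% → Formula K
Formula K wins overall and in every soil group — no reversal.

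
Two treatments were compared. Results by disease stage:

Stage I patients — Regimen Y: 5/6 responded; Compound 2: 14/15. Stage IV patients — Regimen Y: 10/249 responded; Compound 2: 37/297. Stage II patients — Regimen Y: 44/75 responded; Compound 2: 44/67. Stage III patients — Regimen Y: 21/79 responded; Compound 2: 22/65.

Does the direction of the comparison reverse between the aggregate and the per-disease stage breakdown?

Stage I: Regimen Y 5/6 = 83.3%, Compound 2 14/15 = 93.3% → Compound 2
Stage IV: Regimen Y 10/249 = 4.0%, Compound 2 37/297 = 12.5% → Compound 2
Stage II: Regimen Y 44/75 = 58.7%, Compound 2 44/67 = 65.7% → Compound 2
Stage III: Regimen Y 21/79 = 26.6%, Compound 2 22/65 = 33.8% → Compound 2
Overall: Regimen Y 80/409 = 19.6%, Compound 2 117/444 = 26.4% → Compound 2
Compound 2 wins overall and in every disease group — no reversal.

No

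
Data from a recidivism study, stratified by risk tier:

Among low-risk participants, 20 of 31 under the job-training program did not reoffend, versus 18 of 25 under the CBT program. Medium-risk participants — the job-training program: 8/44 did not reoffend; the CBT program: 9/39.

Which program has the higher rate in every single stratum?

Low-risk: the job-training program 20/31 = 64.5%, the CBT program 18/25 = 72.0% → the CBT program
Medium-risk: the job-training program 8/44 = 18.2%, the CBT program 9/39 = 23.1% → the CBT program
The CBT program has the higher rate in both groups.

the CBT program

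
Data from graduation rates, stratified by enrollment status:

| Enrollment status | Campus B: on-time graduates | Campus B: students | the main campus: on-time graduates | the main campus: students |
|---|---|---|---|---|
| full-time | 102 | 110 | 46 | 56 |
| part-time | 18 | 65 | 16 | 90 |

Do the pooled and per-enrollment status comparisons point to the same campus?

Yes

Full-time: Campus B 102/110 = 92.7%, the main campus 46/56 = 82.1% → Campus B
Part-time: Campus B 18/65 = 27.7%, the main campus 16/90 = 17.8% → Campus B
Overall: Campus B 120/175 = 68.6%, the main campus 62/146 = 42.5% → Campus B
Campus B wins overall and in every enrollment group — no reversal.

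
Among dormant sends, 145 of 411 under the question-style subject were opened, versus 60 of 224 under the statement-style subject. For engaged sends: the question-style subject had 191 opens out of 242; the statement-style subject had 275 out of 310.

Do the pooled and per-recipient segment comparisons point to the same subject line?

Dormant: the question-style subject 145/411 = 35.3%, the statement-style subject 60/224 = 26.8% → the question-style subject
Engaged: the question-style subject 191/242 = 78.9%, the statement-style subject 275/310 = 88.7% → the statement-style subject
Overall: the question-style subject 336/653 = 51.5%, the statement-style subject 335/534 = 62.7% → the statement-style subject
Neither sweeps: the question-style subject wins 1 of 2 groups, the statement-style subject wins 1. The statement-style subject wins overall but not every group — no Simpson reversal.

No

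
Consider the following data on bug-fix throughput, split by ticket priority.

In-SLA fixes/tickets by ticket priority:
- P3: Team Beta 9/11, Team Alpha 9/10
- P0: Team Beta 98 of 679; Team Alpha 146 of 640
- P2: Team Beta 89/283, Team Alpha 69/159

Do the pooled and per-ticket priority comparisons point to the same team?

P3: Team Beta 9/11 = 81.8%, Team Alpha 9/10 = 90.0% → Team Alpha
P0: Team Beta 98/679 = 14.4%, Team Alpha 146/640 = 22.8% → Team Alpha
P2: Team Beta 89/283 = 31.4%, Team Alpha 69/159 = 43.4% → Team Alpha
Overall: Team Beta 196/973 = 20.1%, Team Alpha 224/809 = 27.7% → Team Alpha
Team Alpha wins overall and in every ticket group — no reversal.

Yes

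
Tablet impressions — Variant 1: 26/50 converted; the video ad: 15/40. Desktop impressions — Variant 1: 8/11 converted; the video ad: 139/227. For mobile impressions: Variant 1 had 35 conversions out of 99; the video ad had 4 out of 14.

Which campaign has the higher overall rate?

Tablet: Variant 1 26/50 = 52.0%, the video ad 15/40 = 37.5% → Variant 1
Desktop: Variant 1 8/11 = 72.7%, the video ad 139/227 = 61.2% → Variant 1
Mobile: Variant 1 35/99 = 35.4%, the video ad 4/14 = 28.6% → Variant 1
Overall: Variant 1 69/160 = 43.1%, the video ad 158/281 = 56.2% → the video ad
(Variant 1 wins every device group but the video ad wins overall — Variant 1's impressions skew toward the low-rate mobile group.)

the video ad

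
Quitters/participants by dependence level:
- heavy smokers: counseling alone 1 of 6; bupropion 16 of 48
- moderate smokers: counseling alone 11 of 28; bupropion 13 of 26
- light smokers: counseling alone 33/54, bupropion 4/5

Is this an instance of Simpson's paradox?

Yes

Heavy smokers: counseling alone 1/6 = 16.7%, bupropion 16/48 = 33.3% → bupropion
Moderate smokers: counseling alone 11/28 = 39.3%, bupropion 13/26 = 50.0% → bupropion
Light smokers: counseling alone 33/54 = 61.1%, bupropion 4/5 = 80.0% → bupropion
Overall: counseling alone 45/88 = 51.1%, bupropion 33/79 = 41.8% → counseling alone
Bupropion wins each dependence group but counseling alone wins overall — the comparison reverses. Bupropion's participants skew toward heavy smokers, which has a lower base rate.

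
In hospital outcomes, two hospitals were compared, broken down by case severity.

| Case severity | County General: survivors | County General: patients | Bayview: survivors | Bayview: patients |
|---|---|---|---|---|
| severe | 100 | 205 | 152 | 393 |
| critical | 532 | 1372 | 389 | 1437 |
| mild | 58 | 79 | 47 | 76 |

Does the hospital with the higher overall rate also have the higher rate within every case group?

Yes

Severe: County General 100/205 = 48.8%, Bayview 152/393 = 38.7% → County General
Critical: County General 532/1372 = 38.8%, Bayview 389/1437 = 27.1% → County General
Mild: County General 58/79 = 73.4%, Bayview 47/76 = 61.8% → County General
Overall: County General 690/1656 = 41.7%, Bayview 588/1906 = 30.8% → County General
County General wins overall and in every case group — no reversal.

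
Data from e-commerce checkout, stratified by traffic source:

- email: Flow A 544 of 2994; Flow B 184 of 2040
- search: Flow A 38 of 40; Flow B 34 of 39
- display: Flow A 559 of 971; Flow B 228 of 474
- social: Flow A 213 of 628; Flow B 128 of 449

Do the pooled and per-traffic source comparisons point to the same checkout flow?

Email: Flow A 544/2994 = 18.2%, Flow B 184/2040 = 9.0% → Flow A
Search: Flow A 38/40 = 95.0%, Flow B 34/39 = 87.2% → Flow A
Display: Flow A 559/971 = 57.6%, Flow B 228/474 = 48.1% → Flow A
Social: Flow A 213/628 = 33.9%, Flow B 128/449 = 28.5% → Flow A
Overall: Flow A 1354/4633 = 29.2%, Flow B 574/3002 = 19.1% → Flow A
Flow A wins overall and in every traffic group — no reversal.

Yes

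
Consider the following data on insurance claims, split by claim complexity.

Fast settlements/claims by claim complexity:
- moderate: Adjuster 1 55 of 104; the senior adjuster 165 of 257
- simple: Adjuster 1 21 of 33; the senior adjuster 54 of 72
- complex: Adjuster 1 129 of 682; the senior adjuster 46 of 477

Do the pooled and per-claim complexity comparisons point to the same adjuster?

No

Moderate: Adjuster 1 55/104 = 52.9%, the senior adjuster 165/257 = 64.2% → the senior adjuster
Simple: Adjuster 1 21/33 = 63.6%, the senior adjuster 54/72 = 75.0% → the senior adjuster
Complex: Adjuster 1 129/682 = 18.9%, the senior adjuster 46/477 = 9.6% → Adjuster 1
Overall: Adjuster 1 205/819 = 25.0%, the senior adjuster 265/806 = 32.9% → the senior adjuster
Neither sweeps: Adjuster 1 wins 1 of 3 groups, the senior adjuster wins 2. The senior adjuster wins overall but not every group — no Simpson reversal.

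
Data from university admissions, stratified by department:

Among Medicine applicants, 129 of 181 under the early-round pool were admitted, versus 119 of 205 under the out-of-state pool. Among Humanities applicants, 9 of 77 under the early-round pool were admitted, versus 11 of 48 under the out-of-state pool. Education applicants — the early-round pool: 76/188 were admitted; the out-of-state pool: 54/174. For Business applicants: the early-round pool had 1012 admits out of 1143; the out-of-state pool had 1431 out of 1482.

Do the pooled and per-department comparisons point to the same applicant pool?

Medicine: the early-round pool 129/181 = 71.3%, the out-of-state pool 119/205 = 58.0% → the early-round pool
Humanities: the early-round pool 9/77 = 11.7%, the out-of-state pool 11/48 = 22.9% → the out-of-state pool
Education: the early-round pool 76/188 = 40.4%, the out-of-state pool 54/174 = 31.0% → the early-round pool
Business: the early-round pool 1012/1143 = 88.5%, the out-of-state pool 1431/1482 = 96.6% → the out-of-state pool
Overall: the early-round pool 1226/1589 = 77.2%, the out-of-state pool 1615/1909 = 84.6% → the out-of-state pool
Neither sweeps: the early-round pool wins 2 of 4 groups, the out-of-state pool wins 2. The out-of-state pool wins overall but not every group — no Simpson reversal.

No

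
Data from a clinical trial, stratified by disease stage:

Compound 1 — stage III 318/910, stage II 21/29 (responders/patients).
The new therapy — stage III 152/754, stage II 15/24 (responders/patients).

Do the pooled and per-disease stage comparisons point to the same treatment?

Stage III: Compound 1 318/910 = 34.9%, the new therapy 152/754 = 20.2% → Compound 1
Stage II: Compound 1 21/29 = 72.4%, the new therapy 15/24 = 62.5% → Compound 1
Overall: Compound 1 339/939 = 36.1%, the new therapy 167/778 = 21.5% → Compound 1
Compound 1 wins overall and in every disease group — no reversal.

Yes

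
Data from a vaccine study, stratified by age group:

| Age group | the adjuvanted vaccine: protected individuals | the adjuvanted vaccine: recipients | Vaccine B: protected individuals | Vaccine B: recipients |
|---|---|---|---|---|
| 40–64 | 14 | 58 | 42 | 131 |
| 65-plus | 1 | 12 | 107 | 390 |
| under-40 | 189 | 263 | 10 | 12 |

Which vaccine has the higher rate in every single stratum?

Vaccine B

40–64: the adjuvanted vaccine 14/58 = 24.1%, Vaccine B 42/131 = 32.1% → Vaccine B
65-plus: the adjuvanted vaccine 1/12 = 8.3%, Vaccine B 107/390 = 27.4% → Vaccine B
Under-40: the adjuvanted vaccine 189/263 = 71.9%, Vaccine B 10/12 = 83.3% → Vaccine B
Vaccine B has the higher rate in all 3 groups.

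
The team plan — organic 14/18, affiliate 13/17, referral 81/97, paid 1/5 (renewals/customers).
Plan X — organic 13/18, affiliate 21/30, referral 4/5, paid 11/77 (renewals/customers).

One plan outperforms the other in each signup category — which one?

the team plan

Organic: the team plan 14/18 = 77.8%, Plan X 13/18 = 72.2% → the team plan
Affiliate: the team plan 13/17 = 76.5%, Plan X 21/30 = 70.0% → the team plan
Referral: the team plan 81/97 = 83.5%, Plan X 4/5 = 80.0% → the team plan
Paid: the team plan 1/5 = 20.0%, Plan X 11/77 = 14.3% → the team plan
The team plan has the higher rate in all 4 groups.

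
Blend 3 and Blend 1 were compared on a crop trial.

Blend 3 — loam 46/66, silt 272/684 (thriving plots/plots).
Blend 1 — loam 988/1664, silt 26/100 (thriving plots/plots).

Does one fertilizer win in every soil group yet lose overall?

Yes

Loam: Blend 3 46/66 = 69.7%, Blend 1 988/1664 = 59.4% → Blend 3
Silt: Blend 3 272/684 = 39.8%, Blend 1 26/100 = 26.0% → Blend 3
Overall: Blend 3 318/750 = 42.4%, Blend 1 1014/1764 = 57.5% → Blend 1
Blend 3 wins each soil group but Blend 1 wins overall — the comparison reverses. Blend 3's plots skew toward silt, which has a lower base rate.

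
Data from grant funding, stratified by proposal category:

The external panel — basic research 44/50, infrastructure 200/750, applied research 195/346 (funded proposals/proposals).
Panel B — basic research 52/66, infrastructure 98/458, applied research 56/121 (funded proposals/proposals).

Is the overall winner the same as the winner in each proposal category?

Basic research: the external panel 44/50 = 88.0%, Panel B 52/66 = 78.8% → the external panel
Infrastructure: the external panel 200/750 = 26.7%, Panel B 98/458 = 21.4% → the external panel
Applied research: the external panel 195/346 = 56.4%, Panel B 56/121 = 46.3% → the external panel
Overall: the external panel 439/1146 = 38.3%, Panel B 206/645 = 31.9% → the external panel
The external panel wins overall and in every proposal group — no reversal.

Yes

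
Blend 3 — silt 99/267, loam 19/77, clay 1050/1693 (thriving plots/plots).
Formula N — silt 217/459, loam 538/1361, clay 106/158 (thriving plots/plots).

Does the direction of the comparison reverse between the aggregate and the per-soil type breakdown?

Silt: Blend 3 99/267 = 37.1%, Formula N 217/459 = 47.3% → Formula N
Loam: Blend 3 19/77 = 24.7%, Formula N 538/1361 = 39.5% → Formula N
Clay: Blend 3 1050/1693 = 62.0%, Formula N 106/158 = 67.1% → Formula N
Overall: Blend 3 1168/2037 = 57.3%, Formula N 861/1978 = 43.5% → Blend 3
Formula N wins each soil group but Blend 3 wins overall — the comparison reverses. Formula N's plots skew toward loam, which has a lower base rate.

Yes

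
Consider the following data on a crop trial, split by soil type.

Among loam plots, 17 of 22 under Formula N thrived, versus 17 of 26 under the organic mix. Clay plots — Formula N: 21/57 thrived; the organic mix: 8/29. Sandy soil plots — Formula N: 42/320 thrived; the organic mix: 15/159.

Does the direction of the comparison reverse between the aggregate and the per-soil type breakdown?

Loam: Formula N 17/22 = 77.3%, the organic mix 17/26 = 65.4% → Formula N
Clay: Formula N 21/57 = 36.8%, the organic mix 8/29 = 27.6% → Formula N
Sandy soil: Formula N 42/320 = 13.1%, the organic mix 15/159 = 9.4% → Formula N
Overall: Formula N 80/399 = 20.1%, the organic mix 40/214 = 18.7% → Formula N
Formula N wins overall and in every soil group — no reversal.

No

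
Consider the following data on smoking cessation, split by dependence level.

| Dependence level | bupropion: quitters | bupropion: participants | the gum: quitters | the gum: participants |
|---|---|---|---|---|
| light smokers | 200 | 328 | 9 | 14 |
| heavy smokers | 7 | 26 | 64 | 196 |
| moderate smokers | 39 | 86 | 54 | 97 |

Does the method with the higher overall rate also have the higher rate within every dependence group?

No

Light smokers: bupropion 200/328 = 61.0%, the gum 9/14 = 64.3% → the gum
Heavy smokers: bupropion 7/26 = 26.9%, the gum 64/196 = 32.7% → the gum
Moderate smokers: bupropion 39/86 = 45.3%, the gum 54/97 = 55.7% → the gum
Overall: bupropion 246/440 = 55.9%, the gum 127/307 = 41.4% → bupropion
The gum wins each dependence group but bupropion wins overall — the comparison reverses. The gum's participants skew toward heavy smokers, which has a lower base rate.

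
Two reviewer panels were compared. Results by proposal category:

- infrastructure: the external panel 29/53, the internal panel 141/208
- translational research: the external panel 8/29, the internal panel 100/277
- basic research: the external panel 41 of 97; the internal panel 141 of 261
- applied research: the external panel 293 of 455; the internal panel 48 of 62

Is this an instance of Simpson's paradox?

Infrastructure: the external panel 29/53 = 54.7%, the internal panel 141/208 = 67.8% → the internal panel
Translational research: the external panel 8/29 = 27.6%, the internal panel 100/277 = 36.1% → the internal panel
Basic research: the external panel 41/97 = 42.3%, the internal panel 141/261 = 54.0% → the internal panel
Applied research: the external panel 293/455 = 64.4%, the internal panel 48/62 = 77.4% → the internal panel
Overall: the external panel 371/634 = 58.5%, the internal panel 430/808 = 53.2% → the external panel
The internal panel wins each proposal group but the external panel wins overall — the comparison reverses. The internal panel's proposals skew toward translational research, which has a lower base rate.

Yes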